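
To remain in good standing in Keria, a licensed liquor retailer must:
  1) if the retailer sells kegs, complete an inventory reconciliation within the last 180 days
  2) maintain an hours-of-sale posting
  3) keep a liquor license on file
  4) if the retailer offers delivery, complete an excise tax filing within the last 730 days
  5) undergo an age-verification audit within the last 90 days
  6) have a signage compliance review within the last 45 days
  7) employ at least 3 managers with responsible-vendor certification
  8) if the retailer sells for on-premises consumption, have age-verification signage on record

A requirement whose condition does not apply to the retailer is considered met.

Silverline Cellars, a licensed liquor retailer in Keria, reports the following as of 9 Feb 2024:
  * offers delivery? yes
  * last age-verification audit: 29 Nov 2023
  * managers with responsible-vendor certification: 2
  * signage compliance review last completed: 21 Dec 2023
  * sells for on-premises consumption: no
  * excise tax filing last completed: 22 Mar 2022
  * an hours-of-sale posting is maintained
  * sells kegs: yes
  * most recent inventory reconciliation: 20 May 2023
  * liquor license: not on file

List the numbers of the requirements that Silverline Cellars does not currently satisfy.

1. condition 'sells kegs' holds; inventory reconciliation 265 days ago vs limit 180 → not met
2. hours-of-sale posting present → met
3. liquor license absent → not met
4. condition 'offers delivery' holds; excise tax filing 689 days ago vs limit 730 → met
5. age-verification audit 72 days ago vs limit 90 → met
6. signage compliance review 50 days ago vs limit 45 → not met
7. managers with responsible-vendor certification 2 < 3 → not met
8. condition 'sells for on-premises consumption' does not hold → requirement n/a → met
Not met: 1, 3, 6, 7

1, 3, 6, 7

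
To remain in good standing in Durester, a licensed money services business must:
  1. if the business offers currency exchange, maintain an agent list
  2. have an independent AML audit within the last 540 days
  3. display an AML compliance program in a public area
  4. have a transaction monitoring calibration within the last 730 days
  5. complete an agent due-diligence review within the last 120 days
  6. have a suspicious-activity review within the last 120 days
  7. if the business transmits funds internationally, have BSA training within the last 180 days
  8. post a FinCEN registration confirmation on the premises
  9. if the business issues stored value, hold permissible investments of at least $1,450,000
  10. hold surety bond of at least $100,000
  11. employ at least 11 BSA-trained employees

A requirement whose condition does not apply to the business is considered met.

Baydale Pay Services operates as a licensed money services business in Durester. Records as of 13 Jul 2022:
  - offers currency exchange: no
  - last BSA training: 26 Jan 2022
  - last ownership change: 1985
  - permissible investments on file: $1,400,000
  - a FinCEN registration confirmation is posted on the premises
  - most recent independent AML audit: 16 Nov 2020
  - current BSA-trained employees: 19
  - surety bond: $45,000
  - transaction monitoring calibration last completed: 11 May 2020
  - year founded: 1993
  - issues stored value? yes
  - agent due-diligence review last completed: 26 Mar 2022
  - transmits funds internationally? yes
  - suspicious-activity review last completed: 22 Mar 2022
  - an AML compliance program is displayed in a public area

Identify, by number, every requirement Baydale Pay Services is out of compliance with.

2, 4, 9, 10

1. condition 'offers currency exchange' does not hold → requirement n/a → met
2. independent AML audit 604 days ago vs limit 540 → not met
3. AML compliance program present → met
4. transaction monitoring calibration 793 days ago vs limit 730 → not met
5. agent due-diligence review 109 days ago vs limit 120 → met
6. suspicious-activity review 113 days ago vs limit 120 → met
7. condition 'transmits funds internationally' holds; BSA training 168 days ago vs limit 180 → met
8. FinCEN registration confirmation present → met
9. condition 'issues stored value' holds; permissible investments $1,400,000 < $1,450,000 → not met
10. surety bond $45,000 < $100,000 → not met
11. BSA-trained employees 19 ≥ 11 → met
Not met: 2, 4, 9, 10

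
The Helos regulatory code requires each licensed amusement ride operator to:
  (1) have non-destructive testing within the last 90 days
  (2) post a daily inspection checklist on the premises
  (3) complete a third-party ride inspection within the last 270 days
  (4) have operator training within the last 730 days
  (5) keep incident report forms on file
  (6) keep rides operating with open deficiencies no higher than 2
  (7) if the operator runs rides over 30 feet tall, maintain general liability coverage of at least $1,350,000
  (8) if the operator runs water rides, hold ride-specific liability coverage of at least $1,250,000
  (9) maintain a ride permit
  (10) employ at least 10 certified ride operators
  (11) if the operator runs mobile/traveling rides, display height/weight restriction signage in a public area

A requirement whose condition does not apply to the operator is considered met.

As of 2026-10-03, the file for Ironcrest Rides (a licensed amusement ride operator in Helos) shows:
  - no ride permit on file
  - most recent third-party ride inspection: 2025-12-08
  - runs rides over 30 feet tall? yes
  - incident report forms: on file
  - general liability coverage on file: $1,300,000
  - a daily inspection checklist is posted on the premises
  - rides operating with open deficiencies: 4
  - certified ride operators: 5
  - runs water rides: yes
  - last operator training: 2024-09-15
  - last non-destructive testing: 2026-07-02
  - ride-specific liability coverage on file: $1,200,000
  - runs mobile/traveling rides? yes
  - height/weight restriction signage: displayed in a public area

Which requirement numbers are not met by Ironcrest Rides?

1. non-destructive testing 93 days ago vs limit 90 → not met
2. daily inspection checklist present → met
3. third-party ride inspection 299 days ago vs limit 270 → not met
4. operator training 748 days ago vs limit 730 → not met
5. incident report forms present → met
6. rides operating with open deficiencies 4 > 2 → not met
7. condition 'runs rides over 30 feet tall' holds; general liability coverage $1,300,000 < $1,350,000 → not met
8. condition 'runs water rides' holds; ride-specific liability coverage $1,200,000 < $1,250,000 → not met
9. ride permit absent → not met
10. certified ride operators 5 < 10 → not met
11. condition 'runs mobile/traveling rides' holds; height/weight restriction signage present → met
Not met: 1, 3, 4, 6, 7, 8, 9, 10

1, 3, 4, 6, 7, 8, 9, 10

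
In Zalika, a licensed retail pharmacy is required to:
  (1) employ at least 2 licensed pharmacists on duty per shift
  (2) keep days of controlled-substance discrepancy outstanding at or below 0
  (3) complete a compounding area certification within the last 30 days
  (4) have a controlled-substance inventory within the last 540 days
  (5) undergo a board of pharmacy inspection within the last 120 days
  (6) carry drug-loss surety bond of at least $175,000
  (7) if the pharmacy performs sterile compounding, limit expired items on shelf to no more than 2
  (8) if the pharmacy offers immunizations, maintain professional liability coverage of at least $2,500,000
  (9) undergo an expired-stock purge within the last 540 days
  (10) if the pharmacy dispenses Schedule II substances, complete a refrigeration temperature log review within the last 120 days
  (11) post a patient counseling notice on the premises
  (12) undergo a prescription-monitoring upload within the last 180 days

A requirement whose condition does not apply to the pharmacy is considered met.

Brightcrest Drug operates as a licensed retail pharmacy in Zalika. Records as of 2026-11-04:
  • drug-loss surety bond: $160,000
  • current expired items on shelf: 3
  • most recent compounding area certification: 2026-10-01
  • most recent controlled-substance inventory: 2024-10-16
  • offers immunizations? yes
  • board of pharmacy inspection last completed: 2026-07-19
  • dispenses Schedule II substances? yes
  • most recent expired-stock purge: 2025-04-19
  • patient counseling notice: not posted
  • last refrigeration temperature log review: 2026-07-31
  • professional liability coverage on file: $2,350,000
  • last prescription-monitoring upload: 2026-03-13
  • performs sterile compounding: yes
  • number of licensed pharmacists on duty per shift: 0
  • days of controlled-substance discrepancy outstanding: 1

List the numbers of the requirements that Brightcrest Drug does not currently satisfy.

1, 2, 3, 4, 6, 7, 8, 9, 11, 12

1. licensed pharmacists on duty per shift 0 < 2 → not met
2. days of controlled-substance discrepancy outstanding 1 > 0 → not met
3. compounding area certification 34 days ago vs limit 30 → not met
4. controlled-substance inventory 749 days ago vs limit 540 → not met
5. board of pharmacy inspection 108 days ago vs limit 120 → met
6. drug-loss surety bond $160,000 < $175,000 → not met
7. condition 'performs sterile compounding' holds; expired items on shelf 3 > 2 → not met
8. condition 'offers immunizations' holds; professional liability coverage $2,350,000 < $2,500,000 → not met
9. expired-stock purge 564 days ago vs limit 540 → not met
10. condition 'dispenses Schedule II substances' holds; refrigeration temperature log review 96 days ago vs limit 120 → met
11. patient counseling notice absent → not met
12. prescription-monitoring upload 236 days ago vs limit 180 → not met
Not met: 1, 2, 3, 4, 6, 7, 8, 9, 11, 12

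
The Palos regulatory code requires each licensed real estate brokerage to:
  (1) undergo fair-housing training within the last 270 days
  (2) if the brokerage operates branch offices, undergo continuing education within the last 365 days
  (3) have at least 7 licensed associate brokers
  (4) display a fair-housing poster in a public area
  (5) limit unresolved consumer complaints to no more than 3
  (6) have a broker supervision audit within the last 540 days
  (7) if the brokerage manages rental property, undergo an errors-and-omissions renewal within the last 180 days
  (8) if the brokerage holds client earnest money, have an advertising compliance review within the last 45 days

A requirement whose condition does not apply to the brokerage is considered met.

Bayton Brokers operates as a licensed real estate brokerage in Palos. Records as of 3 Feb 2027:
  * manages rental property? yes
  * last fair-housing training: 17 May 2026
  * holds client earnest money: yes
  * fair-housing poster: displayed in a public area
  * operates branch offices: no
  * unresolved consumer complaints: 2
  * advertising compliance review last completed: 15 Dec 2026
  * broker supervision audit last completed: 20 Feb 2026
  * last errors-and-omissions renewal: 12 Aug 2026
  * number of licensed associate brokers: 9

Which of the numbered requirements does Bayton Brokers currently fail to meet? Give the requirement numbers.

1. fair-housing training 262 days ago vs limit 270 → met
2. condition 'operates branch offices' does not hold → requirement n/a → met
3. licensed associate brokers 9 ≥ 7 → met
4. fair-housing poster present → met
5. unresolved consumer complaints 2 ≤ 3 → met
6. broker supervision audit 348 days ago vs limit 540 → met
7. condition 'manages rental property' holds; errors-and-omissions renewal 175 days ago vs limit 180 → met
8. condition 'holds client earnest money' holds; advertising compliance review 50 days ago vs limit 45 → not met
Not met: 8

8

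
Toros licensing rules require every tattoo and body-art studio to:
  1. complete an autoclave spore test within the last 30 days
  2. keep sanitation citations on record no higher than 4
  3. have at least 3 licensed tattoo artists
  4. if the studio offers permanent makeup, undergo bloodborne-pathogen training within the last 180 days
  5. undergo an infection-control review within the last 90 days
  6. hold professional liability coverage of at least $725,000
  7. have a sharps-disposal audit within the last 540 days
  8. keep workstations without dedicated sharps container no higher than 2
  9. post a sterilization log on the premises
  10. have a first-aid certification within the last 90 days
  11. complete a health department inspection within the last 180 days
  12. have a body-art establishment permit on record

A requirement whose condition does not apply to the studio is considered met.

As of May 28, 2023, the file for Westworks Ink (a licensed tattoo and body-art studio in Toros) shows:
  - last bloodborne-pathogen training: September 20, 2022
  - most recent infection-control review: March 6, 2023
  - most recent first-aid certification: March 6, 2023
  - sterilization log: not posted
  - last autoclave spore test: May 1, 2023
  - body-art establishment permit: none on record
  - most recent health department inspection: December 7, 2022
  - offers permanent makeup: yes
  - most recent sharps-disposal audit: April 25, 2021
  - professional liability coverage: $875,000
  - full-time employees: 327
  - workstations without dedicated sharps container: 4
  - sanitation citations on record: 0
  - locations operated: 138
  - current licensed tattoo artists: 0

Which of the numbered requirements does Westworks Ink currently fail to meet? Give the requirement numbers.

1. autoclave spore test 27 days ago vs limit 30 → met
2. sanitation citations on record 0 ≤ 4 → met
3. licensed tattoo artists 0 < 3 → not met
4. condition 'offers permanent makeup' holds; bloodborne-pathogen training 250 days ago vs limit 180 → not met
5. infection-control review 83 days ago vs limit 90 → met
6. professional liability coverage $875,000 ≥ $725,000 → met
7. sharps-disposal audit 763 days ago vs limit 540 → not met
8. workstations without dedicated sharps container 4 > 2 → not met
9. sterilization log absent → not met
10. first-aid certification 83 days ago vs limit 90 → met
11. health department inspection 172 days ago vs limit 180 → met
12. body-art establishment permit absent → not met
Not met: 3, 4, 7, 8, 9, 12

3, 4, 7, 8, 9, 12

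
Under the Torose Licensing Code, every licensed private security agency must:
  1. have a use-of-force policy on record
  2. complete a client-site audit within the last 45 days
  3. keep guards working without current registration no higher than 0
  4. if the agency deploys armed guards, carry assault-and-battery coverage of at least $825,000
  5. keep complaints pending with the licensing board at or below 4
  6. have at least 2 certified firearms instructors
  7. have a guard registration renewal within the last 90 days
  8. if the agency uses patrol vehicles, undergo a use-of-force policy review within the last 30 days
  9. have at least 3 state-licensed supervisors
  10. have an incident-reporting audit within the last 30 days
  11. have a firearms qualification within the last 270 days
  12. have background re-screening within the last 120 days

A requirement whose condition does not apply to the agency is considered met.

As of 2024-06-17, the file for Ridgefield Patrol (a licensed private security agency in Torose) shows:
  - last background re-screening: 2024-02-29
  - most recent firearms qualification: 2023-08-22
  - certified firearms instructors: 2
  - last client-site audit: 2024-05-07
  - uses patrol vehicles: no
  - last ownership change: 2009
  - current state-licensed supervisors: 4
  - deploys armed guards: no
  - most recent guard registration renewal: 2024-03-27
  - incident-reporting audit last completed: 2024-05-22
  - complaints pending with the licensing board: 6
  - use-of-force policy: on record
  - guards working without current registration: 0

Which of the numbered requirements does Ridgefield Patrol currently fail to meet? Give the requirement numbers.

1. use-of-force policy present → met
2. client-site audit 41 days ago vs limit 45 → met
3. guards working without current registration 0 ≤ 0 → met
4. condition 'deploys armed guards' does not hold → requirement n/a → met
5. complaints pending with the licensing board 6 > 4 → not met
6. certified firearms instructors 2 ≥ 2 → met
7. guard registration renewal 82 days ago vs limit 90 → met
8. condition 'uses patrol vehicles' does not hold → requirement n/a → met
9. state-licensed supervisors 4 ≥ 3 → met
10. incident-reporting audit 26 days ago vs limit 30 → met
11. firearms qualification 300 days ago vs limit 270 → not met
12. background re-screening 109 days ago vs limit 120 → met
Not met: 5, 11

5, 11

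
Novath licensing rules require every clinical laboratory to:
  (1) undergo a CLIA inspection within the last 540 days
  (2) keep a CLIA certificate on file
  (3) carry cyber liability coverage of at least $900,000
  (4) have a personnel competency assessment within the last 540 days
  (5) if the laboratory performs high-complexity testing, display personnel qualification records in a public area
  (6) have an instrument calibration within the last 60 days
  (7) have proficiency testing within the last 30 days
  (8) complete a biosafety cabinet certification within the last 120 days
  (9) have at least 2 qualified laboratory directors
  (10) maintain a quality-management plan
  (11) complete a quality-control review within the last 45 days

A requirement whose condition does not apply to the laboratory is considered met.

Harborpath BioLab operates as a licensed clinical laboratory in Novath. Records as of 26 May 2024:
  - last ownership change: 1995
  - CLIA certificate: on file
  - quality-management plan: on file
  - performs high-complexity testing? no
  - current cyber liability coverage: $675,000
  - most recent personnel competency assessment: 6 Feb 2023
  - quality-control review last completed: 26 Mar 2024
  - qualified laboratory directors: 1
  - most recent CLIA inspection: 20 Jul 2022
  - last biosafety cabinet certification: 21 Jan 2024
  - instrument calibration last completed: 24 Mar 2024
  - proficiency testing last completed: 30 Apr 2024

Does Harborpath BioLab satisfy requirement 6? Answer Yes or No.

No

6. instrument calibration 63 days ago vs limit 60 → not met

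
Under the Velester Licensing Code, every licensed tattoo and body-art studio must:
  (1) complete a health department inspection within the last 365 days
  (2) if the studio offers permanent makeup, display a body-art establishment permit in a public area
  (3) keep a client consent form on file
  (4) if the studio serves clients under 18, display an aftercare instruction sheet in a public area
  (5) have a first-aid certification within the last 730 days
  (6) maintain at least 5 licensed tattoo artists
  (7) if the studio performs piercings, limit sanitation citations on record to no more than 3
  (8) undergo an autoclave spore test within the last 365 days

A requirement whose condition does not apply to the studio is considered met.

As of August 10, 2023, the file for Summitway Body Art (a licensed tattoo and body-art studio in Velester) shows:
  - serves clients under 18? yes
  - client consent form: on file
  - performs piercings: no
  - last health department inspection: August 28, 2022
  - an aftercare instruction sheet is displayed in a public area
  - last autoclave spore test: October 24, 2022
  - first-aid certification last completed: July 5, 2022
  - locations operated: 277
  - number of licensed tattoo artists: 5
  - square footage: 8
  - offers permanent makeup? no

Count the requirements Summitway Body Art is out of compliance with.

1. health department inspection 347 days ago vs limit 365 → met
2. condition 'offers permanent makeup' does not hold → requirement n/a → met
3. client consent form present → met
4. condition 'serves clients under 18' holds; aftercare instruction sheet present → met
5. first-aid certification 401 days ago vs limit 730 → met
6. licensed tattoo artists 5 ≥ 5 → met
7. condition 'performs piercings' does not hold → requirement n/a → met
8. autoclave spore test 290 days ago vs limit 365 → met
Not met: 0 of 8

0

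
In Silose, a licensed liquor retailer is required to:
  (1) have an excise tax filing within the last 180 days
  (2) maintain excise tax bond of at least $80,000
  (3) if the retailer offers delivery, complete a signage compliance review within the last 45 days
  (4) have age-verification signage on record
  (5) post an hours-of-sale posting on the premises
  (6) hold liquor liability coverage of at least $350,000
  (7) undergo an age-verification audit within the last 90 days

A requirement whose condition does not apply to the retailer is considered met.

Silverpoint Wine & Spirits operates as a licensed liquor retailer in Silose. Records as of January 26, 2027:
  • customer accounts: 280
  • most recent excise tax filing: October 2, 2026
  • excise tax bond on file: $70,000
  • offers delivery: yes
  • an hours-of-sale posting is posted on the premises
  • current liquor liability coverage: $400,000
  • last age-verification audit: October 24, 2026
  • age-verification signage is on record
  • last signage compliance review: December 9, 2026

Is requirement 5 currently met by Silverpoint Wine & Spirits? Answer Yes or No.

Yes

5. hours-of-sale posting present → met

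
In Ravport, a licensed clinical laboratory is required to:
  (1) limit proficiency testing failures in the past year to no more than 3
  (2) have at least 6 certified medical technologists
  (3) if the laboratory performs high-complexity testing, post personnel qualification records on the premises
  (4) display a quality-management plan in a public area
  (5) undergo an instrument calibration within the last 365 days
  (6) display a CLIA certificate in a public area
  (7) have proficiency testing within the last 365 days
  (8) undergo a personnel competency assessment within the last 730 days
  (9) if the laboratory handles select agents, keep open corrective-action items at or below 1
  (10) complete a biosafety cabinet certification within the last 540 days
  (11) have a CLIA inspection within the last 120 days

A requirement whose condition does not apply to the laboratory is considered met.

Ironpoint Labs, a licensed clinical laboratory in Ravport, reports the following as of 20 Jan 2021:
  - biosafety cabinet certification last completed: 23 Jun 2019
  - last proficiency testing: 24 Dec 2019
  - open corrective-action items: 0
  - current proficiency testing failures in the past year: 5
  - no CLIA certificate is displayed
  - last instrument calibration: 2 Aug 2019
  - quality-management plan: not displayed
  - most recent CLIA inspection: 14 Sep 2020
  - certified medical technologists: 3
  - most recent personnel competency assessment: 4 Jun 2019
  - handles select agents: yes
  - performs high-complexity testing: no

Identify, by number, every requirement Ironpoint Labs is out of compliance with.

1, 2, 4, 5, 6, 7, 10, 11

1. proficiency testing failures in the past year 5 > 3 → not met
2. certified medical technologists 3 < 6 → not met
3. condition 'performs high-complexity testing' does not hold → requirement n/a → met
4. quality-management plan absent → not met
5. instrument calibration 537 days ago vs limit 365 → not met
6. CLIA certificate absent → not met
7. proficiency testing 393 days ago vs limit 365 → not met
8. personnel competency assessment 596 days ago vs limit 730 → met
9. condition 'handles select agents' holds; open corrective-action items 0 ≤ 1 → met
10. biosafety cabinet certification 577 days ago vs limit 540 → not met
11. CLIA inspection 128 days ago vs limit 120 → not met
Not met: 1, 2, 4, 5, 6, 7, 10, 11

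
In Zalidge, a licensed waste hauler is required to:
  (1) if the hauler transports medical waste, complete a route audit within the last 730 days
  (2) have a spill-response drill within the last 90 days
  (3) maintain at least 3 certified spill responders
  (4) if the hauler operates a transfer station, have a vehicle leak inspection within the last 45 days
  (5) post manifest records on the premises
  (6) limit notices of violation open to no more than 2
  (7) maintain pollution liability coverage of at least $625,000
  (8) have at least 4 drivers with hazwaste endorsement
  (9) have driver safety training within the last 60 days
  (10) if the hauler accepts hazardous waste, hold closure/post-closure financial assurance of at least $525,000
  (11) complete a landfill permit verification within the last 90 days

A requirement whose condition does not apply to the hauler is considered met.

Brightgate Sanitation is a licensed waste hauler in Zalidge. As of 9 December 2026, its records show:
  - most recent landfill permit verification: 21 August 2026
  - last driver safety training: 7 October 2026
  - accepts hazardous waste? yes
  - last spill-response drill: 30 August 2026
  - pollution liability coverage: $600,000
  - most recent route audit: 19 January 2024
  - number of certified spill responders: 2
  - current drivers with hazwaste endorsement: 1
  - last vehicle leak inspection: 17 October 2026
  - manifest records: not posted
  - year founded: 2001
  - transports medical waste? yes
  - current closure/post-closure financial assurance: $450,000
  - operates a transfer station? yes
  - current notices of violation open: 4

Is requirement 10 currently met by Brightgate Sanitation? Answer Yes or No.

No

10. condition 'accepts hazardous waste' holds; closure/post-closure financial assurance $450,000 < $525,000 → not met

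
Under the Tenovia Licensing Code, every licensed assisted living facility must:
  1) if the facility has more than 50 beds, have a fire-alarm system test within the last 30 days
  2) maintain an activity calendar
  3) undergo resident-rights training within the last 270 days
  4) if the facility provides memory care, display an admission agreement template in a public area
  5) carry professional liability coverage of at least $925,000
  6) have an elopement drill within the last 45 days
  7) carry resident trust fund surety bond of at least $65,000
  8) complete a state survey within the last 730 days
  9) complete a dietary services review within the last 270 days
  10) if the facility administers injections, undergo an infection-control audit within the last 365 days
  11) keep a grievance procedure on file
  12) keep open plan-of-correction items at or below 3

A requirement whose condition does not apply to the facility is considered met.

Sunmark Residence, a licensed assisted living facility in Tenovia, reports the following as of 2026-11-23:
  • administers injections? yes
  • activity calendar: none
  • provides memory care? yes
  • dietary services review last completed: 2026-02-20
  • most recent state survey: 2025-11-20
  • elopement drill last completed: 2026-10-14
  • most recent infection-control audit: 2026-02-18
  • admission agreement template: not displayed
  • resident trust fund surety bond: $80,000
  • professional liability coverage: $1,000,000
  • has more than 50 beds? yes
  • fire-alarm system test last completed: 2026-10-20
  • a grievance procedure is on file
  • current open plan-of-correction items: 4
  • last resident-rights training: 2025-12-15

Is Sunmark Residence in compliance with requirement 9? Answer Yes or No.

No

9. dietary services review 276 days ago vs limit 270 → not met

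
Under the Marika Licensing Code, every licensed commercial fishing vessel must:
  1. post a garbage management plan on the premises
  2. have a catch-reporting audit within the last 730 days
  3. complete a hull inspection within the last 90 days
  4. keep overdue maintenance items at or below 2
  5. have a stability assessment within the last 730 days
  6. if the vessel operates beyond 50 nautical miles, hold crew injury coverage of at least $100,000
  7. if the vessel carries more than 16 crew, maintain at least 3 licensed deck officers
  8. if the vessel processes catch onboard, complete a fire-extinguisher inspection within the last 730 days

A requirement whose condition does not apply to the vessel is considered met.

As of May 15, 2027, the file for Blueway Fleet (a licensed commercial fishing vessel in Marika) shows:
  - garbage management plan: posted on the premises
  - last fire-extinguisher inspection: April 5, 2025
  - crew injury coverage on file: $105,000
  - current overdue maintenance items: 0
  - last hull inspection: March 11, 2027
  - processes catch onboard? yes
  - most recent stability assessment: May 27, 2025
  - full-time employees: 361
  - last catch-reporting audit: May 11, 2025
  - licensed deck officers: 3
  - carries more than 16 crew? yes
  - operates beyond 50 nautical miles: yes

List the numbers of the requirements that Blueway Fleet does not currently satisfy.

2, 8

1. garbage management plan present → met
2. catch-reporting audit 734 days ago vs limit 730 → not met
3. hull inspection 65 days ago vs limit 90 → met
4. overdue maintenance items 0 ≤ 2 → met
5. stability assessment 718 days ago vs limit 730 → met
6. condition 'operates beyond 50 nautical miles' holds; crew injury coverage $105,000 ≥ $100,000 → met
7. condition 'carries more than 16 crew' holds; licensed deck officers 3 ≥ 3 → met
8. condition 'processes catch onboard' holds; fire-extinguisher inspection 770 days ago vs limit 730 → not met
Not met: 2, 8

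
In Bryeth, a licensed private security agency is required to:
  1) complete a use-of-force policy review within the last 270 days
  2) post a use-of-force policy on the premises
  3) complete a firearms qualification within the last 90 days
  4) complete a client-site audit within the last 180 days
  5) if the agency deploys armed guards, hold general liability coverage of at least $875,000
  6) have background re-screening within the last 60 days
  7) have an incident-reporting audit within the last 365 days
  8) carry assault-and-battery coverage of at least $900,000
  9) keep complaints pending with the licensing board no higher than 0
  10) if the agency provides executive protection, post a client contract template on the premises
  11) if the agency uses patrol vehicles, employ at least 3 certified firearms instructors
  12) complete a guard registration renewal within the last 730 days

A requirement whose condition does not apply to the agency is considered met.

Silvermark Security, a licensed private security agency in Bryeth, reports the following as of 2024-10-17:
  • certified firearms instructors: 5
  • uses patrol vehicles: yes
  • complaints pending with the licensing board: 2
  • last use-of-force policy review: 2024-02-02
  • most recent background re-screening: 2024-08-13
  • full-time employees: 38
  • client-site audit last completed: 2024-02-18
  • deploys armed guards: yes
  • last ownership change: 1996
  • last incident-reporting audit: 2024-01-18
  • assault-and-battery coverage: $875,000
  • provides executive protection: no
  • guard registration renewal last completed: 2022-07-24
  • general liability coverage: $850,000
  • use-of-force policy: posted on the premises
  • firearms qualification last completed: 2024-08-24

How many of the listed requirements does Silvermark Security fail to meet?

6

1. use-of-force policy review 258 days ago vs limit 270 → met
2. use-of-force policy present → met
3. firearms qualification 54 days ago vs limit 90 → met
4. client-site audit 242 days ago vs limit 180 → not met
5. condition 'deploys armed guards' holds; general liability coverage $850,000 < $875,000 → not met
6. background re-screening 65 days ago vs limit 60 → not met
7. incident-reporting audit 273 days ago vs limit 365 → met
8. assault-and-battery coverage $875,000 < $900,000 → not met
9. complaints pending with the licensing board 2 > 0 → not met
10. condition 'provides executive protection' does not hold → requirement n/a → met
11. condition 'uses patrol vehicles' holds; certified firearms instructors 5 ≥ 3 → met
12. guard registration renewal 816 days ago vs limit 730 → not met
Not met: 6 of 12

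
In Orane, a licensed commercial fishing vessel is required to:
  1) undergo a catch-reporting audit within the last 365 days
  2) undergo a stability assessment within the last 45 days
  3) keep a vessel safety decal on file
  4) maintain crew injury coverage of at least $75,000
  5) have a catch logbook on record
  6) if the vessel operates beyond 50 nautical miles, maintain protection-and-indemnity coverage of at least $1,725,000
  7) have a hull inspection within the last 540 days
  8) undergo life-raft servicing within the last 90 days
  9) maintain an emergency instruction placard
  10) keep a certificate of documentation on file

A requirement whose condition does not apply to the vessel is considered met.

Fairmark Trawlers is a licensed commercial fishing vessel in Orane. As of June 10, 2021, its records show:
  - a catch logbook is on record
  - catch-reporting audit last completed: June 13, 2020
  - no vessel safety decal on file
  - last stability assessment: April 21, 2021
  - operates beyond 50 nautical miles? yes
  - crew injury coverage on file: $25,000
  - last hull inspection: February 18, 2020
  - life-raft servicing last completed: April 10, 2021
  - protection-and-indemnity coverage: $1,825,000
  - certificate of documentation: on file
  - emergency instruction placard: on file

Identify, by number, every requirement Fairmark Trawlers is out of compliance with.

2, 3, 4

1. catch-reporting audit 362 days ago vs limit 365 → met
2. stability assessment 50 days ago vs limit 45 → not met
3. vessel safety decal absent → not met
4. crew injury coverage $25,000 < $75,000 → not met
5. catch logbook present → met
6. condition 'operates beyond 50 nautical miles' holds; protection-and-indemnity coverage $1,825,000 ≥ $1,725,000 → met
7. hull inspection 478 days ago vs limit 540 → met
8. life-raft servicing 61 days ago vs limit 90 → met
9. emergency instruction placard present → met
10. certificate of documentation present → met
Not met: 2, 3, 4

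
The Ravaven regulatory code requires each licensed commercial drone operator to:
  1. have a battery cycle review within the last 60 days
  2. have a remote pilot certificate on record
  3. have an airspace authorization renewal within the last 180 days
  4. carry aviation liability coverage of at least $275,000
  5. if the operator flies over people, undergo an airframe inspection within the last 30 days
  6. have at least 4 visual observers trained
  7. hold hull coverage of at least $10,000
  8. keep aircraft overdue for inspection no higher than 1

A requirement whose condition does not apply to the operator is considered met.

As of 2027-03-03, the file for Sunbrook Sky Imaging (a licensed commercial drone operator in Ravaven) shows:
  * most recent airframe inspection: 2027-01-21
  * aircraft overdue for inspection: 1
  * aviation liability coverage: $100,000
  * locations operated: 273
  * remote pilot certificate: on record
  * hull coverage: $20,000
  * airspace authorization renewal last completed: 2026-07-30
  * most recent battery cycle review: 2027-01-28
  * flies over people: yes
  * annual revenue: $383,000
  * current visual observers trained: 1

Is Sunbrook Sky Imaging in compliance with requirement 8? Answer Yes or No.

Yes

8. aircraft overdue for inspection 1 ≤ 1 → met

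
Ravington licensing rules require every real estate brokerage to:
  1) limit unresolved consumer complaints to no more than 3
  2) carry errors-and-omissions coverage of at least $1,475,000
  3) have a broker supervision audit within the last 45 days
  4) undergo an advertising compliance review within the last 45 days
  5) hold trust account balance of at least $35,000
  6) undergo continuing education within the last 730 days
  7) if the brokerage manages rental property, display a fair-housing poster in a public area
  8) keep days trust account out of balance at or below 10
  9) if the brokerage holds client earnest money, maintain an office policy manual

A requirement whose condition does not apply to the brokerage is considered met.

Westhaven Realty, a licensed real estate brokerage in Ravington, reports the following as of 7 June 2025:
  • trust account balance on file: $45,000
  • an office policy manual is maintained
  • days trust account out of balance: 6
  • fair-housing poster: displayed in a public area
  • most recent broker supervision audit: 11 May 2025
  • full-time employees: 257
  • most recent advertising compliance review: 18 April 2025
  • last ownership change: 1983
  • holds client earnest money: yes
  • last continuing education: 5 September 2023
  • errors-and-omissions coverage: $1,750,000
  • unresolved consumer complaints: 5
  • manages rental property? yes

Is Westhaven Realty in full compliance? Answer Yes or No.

No

1. unresolved consumer complaints 5 > 3 → not met
2. errors-and-omissions coverage $1,750,000 ≥ $1,475,000 → met
3. broker supervision audit 27 days ago vs limit 45 → met
4. advertising compliance review 50 days ago vs limit 45 → not met
5. trust account balance $45,000 ≥ $35,000 → met
6. continuing education 641 days ago vs limit 730 → met
7. condition 'manages rental property' holds; fair-housing poster present → met
8. days trust account out of balance 6 ≤ 10 → met
9. condition 'holds client earnest money' holds; office policy manual present → met
Not met: 1, 4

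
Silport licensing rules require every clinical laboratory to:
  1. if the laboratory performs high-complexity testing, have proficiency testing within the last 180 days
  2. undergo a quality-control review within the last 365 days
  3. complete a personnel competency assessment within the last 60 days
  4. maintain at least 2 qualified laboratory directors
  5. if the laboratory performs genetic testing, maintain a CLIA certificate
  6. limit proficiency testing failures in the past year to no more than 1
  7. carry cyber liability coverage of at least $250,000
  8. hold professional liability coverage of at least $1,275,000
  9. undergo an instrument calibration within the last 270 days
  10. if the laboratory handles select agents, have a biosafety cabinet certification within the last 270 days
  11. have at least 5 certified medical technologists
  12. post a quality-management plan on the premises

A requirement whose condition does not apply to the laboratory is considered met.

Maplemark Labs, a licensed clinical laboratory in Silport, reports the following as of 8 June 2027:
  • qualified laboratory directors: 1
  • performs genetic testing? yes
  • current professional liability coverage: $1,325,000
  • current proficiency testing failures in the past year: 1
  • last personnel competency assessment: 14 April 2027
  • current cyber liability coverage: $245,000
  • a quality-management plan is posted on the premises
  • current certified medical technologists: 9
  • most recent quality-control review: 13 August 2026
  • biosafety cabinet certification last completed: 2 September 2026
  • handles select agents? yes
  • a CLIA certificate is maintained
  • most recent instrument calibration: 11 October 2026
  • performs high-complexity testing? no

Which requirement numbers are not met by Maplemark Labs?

1. condition 'performs high-complexity testing' does not hold → requirement n/a → met
2. quality-control review 299 days ago vs limit 365 → met
3. personnel competency assessment 55 days ago vs limit 60 → met
4. qualified laboratory directors 1 < 2 → not met
5. condition 'performs genetic testing' holds; CLIA certificate present → met
6. proficiency testing failures in the past year 1 ≤ 1 → met
7. cyber liability coverage $245,000 < $250,000 → not met
8. professional liability coverage $1,325,000 ≥ $1,275,000 → met
9. instrument calibration 240 days ago vs limit 270 → met
10. condition 'handles select agents' holds; biosafety cabinet certification 279 days ago vs limit 270 → not met
11. certified medical technologists 9 ≥ 5 → met
12. quality-management plan present → met
Not met: 4, 7, 10

4, 7, 10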